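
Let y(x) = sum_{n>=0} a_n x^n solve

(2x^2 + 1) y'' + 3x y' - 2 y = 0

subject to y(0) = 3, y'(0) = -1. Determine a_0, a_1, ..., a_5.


Ansatz: y(x) = sum_{n>=0} a_n x^n, so y'(x) = sum_{n>=1} n a_n x^(n-1) and y''(x) = sum_{n>=2} n(n-1) a_n x^(n-2).
Substitute into P(x) y'' + Q(x) y' + R(x) y = 0 with P(x) = 2x^2 + 1, Q(x) = 3x, R(x) = -2, and match powers of x.
Initial conditions: a_0 = 3, a_1 = -1.
Setting the coefficient of each power of x to zero and solving order by order (substituting the coefficients already found):
  x^0: 2 a_2 - 2 a_0 = 0  ->  2 a_2 = 2 a_0 = 6  ->  a_2 = 3
  x^1: 6 a_3 + a_1 = 0  ->  6 a_3 = -a_1 = 1  ->  a_3 = 1/6
  x^2: 12 a_4 + 8 a_2 = 0  ->  12 a_4 = -8 a_2 = -24  ->  a_4 = -2
  x^3: 20 a_5 + 19 a_3 = 0  ->  20 a_5 = -19 a_3 = -19/6  ->  a_5 = -19/120
Truncated series: y(x) = 3 - x + 3 x^2 + (1/6) x^3 - 2 x^4 - (19/120) x^5 + O(x^6).

a_0 = 3; a_1 = -1; a_2 = 3; a_3 = 1/6; a_4 = -2; a_5 = -19/120


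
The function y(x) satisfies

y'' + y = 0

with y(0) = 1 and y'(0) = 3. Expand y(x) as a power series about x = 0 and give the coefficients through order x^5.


Ansatz: y(x) = sum_{n>=0} a_n x^n, so y'(x) = sum_{n>=1} n a_n x^(n-1) and y''(x) = sum_{n>=2} n(n-1) a_n x^(n-2).
Substitute into P(x) y'' + Q(x) y' + R(x) y = 0 with P(x) = 1, Q(x) = 0, R(x) = 1, and match powers of x.
Initial conditions: a_0 = 1, a_1 = 3.
Setting the coefficient of each power of x to zero and solving order by order (substituting the coefficients already found):
  x^0: 2 a_2 + a_0 = 0  ->  2 a_2 = -a_0 = -1  ->  a_2 = -1/2
  x^1: 6 a_3 + a_1 = 0  ->  6 a_3 = -a_1 = -3  ->  a_3 = -1/2
  x^2: 12 a_4 + a_2 = 0  ->  12 a_4 = -a_2 = 1/2  ->  a_4 = 1/24
  x^3: 20 a_5 + a_3 = 0  ->  20 a_5 = -a_3 = 1/2  ->  a_5 = 1/40
Truncated series: y(x) = 1 + 3 x - (1/2) x^2 - (1/2) x^3 + (1/24) x^4 + (1/40) x^5 + O(x^6).

a_0 = 1; a_1 = 3; a_2 = -1/2; a_3 = -1/2; a_4 = 1/24; a_5 = 1/40


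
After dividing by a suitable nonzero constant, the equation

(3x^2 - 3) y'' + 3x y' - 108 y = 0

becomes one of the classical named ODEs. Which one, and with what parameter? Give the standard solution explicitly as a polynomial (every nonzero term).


All three coefficients share the factor -3; dividing through by -3 gives  (1 - x^2) y'' - x y' + 36 y = 0.
This matches the Chebyshev equation (1 - x^2) y'' - x y' + n^2 y = 0 (note the -x y' term, not -2x y') with n^2 = 36, so n = 6; the polynomial solution is T_6(x).
With y = sum_k a_k x^k, matching x^k gives (k+2)(k+1) a_{k+2} = (k^2 - n^2) a_k = (k - 6)(k + 6) a_k. The right side vanishes at k = 6, so the series with the parity of 6 terminates at degree 6.
Standard normalization: leading coefficient of T_n is 2^(n-1), so a_6 = 2^5 = 32. Work downward with a_k = (k+1)(k+2) a_{k+2} / ((k - 6)(k + 6)):
  a_4 = (5)(6)(32) / ((4 - 6)(4 + 6)) = 960/(-20) = -48
  a_2 = (3)(4)(-48) / ((2 - 6)(2 + 6)) = -576/(-32) = 18
  a_0 = (1)(2)(18) / ((0 - 6)(0 + 6)) = 36/(-36) = -1
Hence T_6(x) = 32 x^6 - 48 x^4 + 18 x^2 - 1.

T_6(x); series = 32 x^6 - 48 x^4 + 18 x^2 - 1


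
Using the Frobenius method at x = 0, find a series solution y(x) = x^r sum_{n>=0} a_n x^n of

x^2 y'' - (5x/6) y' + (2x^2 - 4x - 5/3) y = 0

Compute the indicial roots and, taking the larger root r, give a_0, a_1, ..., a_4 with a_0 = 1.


Write in Frobenius form y'' + (p(x)/x) y' + (q(x)/x^2) y = 0:
  p(x) = -5/6,  q(x) = 2x^2 - 4x - 5/3.
Indicial equation: r(r-1) + (-5/6) r + (-5/3) = 0 -> roots r_1 = 5/2, r_2 = -2/3.
Take r = r_1 = 5/2. Let y(x) = x^r sum_{n>=0} a_n x^n with a_0 = 1.
Substitute y = x^r sum a_n x^n and match x^{r+n}. The recurrence is
  D(n) a_n - 4 a_{n-1} + 2 a_{n-2} = 0,  where D(n) = (r+n)(r+n-1) + (-5/6)(r+n) + (-5/3).
  a_n = [4 a_{n-1} - 2 a_{n-2}] / D(n).
Since the indicial polynomial factors as (r - r_1)(r - r_2), D(n) = (r_1 + n - r_1)(r_1 + n - r_2) = n(n + 19/6).
Evaluating step by step (a_0 = 1):
  n = 1: D(1) = 1(1 + 19/6) = 25/6; numerator = 4(1) = 4; a_1 = (4)/(25/6) = 24/25
  n = 2: D(2) = 2(2 + 19/6) = 31/3; numerator = 4(24/25) - 2(1) = 46/25; a_2 = (46/25)/(31/3) = 138/775
  n = 3: D(3) = 3(3 + 19/6) = 37/2; numerator = 4(138/775) - 2(24/25) = -936/775; a_3 = (-936/775)/(37/2) = -1872/28675
  n = 4: D(4) = 4(4 + 19/6) = 86/3; numerator = 4(-1872/28675) - 2(138/775) = -708/1147; a_4 = (-708/1147)/(86/3) = -1062/49321

r = 5/2; a_0 = 1; a_1 = 24/25; a_2 = 138/775; a_3 = -1872/28675; a_4 = -1062/49321


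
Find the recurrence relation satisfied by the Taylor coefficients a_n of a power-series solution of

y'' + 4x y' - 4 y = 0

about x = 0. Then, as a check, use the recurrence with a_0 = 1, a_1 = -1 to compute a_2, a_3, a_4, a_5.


Substitute y = sum_n a_n x^n.
y''(x) has coefficient (n+2)(n+1) a_{n+2} at x^n;
4 x y'(x) has coefficient 4 n a_n at x^n (shift);
-4 y(x) has coefficient -4 a_n at x^n.
Matching x^n: (n+2)(n+1) a_{n+2} + (4n - 4) a_n = 0.
Thus a_{n+2} = (-4n + 4) / ((n+1)(n+2)) * a_n.

Check with a_0 = 1, a_1 = -1 (apply the recurrence for n = 0, 1, 2, 3): a_0 = 1, a_1 = -1, a_2 = 2, a_3 = 0, a_4 = -2/3, a_5 = 0.

a_(n+2) = (-4n + 4) / ((n+1)(n+2)) * a_n; check: a_0 = 1, a_1 = -1, a_2 = 2, a_3 = 0, a_4 = -2/3, a_5 = 0


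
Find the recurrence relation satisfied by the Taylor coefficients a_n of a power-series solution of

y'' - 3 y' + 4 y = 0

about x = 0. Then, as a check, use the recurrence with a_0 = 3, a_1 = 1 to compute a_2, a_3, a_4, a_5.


Substitute y = sum_n a_n x^n.
y''(x) has coefficient (n+2)(n+1) a_{n+2} at x^n;
-3 y'(x) has coefficient -3 (n+1) a_{n+1} at x^n;
4 y(x) has coefficient 4 a_n at x^n.
Matching x^n: (n+2)(n+1) a_{n+2} - 3 (n+1) a_{n+1} + 4 a_n = 0.
Thus a_{n+2} = [3 (n+1) a_{n+1} - 4 a_n] / ((n+1)(n+2)).

Check with a_0 = 3, a_1 = 1 (apply the recurrence for n = 0, 1, 2, 3): a_0 = 3, a_1 = 1, a_2 = -9/2, a_3 = -31/6, a_4 = -19/8, a_5 = -47/120.

a_(n+2) = [3 (n+1) a_(n+1) - 4 a_n] / ((n+1)(n+2)); check: a_0 = 3, a_1 = 1, a_2 = -9/2, a_3 = -31/6, a_4 = -19/8, a_5 = -47/120


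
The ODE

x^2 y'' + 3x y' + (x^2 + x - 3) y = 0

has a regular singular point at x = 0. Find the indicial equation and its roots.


Divide by x^2 to reach normal form y'' + P_1(x) y' + P_2(x) y = 0 with P_1(x) = 3/x and P_2(x) = 1 + 1/x - 3/x^2.
x = 0 is a singular point because the y'-coefficient 3/x has a pole at x = 0 and the y-coefficient 1 + 1/x - 3/x^2 has a pole at x = 0.
It is a regular singular point because x P_1(x) = p(x) = 3 and x^2 P_2(x) = q(x) = x^2 + x - 3 are polynomials, hence analytic at x = 0.
p(0) = 3,  q(0) = -3.
Indicial equation: r(r-1) + p(0) r + q(0) = 0, i.e. r^2 + (p(0) - 1) r + q(0) = 0, i.e. r^2 + 2 r - 3 = 0.
Discriminant: (2)^2 - 4(-3) = 16, so r = (-2 ± 4)/2.
Solving: r_1 = 1, r_2 = -3.

indicial: r^2 + 2 r - 3 = 0; roots r_1 = 1, r_2 = -3


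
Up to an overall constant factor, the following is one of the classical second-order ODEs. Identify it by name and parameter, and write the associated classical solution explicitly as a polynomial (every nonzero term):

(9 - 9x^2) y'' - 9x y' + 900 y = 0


All three coefficients share the factor 9; dividing through by 9 gives  (1 - x^2) y'' - x y' + 100 y = 0.
This matches the Chebyshev equation (1 - x^2) y'' - x y' + n^2 y = 0 (note the -x y' term, not -2x y') with n^2 = 100, so n = 10; the polynomial solution is T_10(x).
With y = sum_k a_k x^k, matching x^k gives (k+2)(k+1) a_{k+2} = (k^2 - n^2) a_k = (k - 10)(k + 10) a_k. The right side vanishes at k = 10, so the series with the parity of 10 terminates at degree 10.
Standard normalization: leading coefficient of T_n is 2^(n-1), so a_10 = 2^9 = 512. Work downward with a_k = (k+1)(k+2) a_{k+2} / ((k - 10)(k + 10)):
  a_8 = (9)(10)(512) / ((8 - 10)(8 + 10)) = 46080/(-36) = -1280
  a_6 = (7)(8)(-1280) / ((6 - 10)(6 + 10)) = -71680/(-64) = 1120
  a_4 = (5)(6)(1120) / ((4 - 10)(4 + 10)) = 33600/(-84) = -400
  a_2 = (3)(4)(-400) / ((2 - 10)(2 + 10)) = -4800/(-96) = 50
  a_0 = (1)(2)(50) / ((0 - 10)(0 + 10)) = 100/(-100) = -1
Hence T_10(x) = 512 x^10 - 1280 x^8 + 1120 x^6 - 400 x^4 + 50 x^2 - 1.

T_10(x); series = 512 x^10 - 1280 x^8 + 1120 x^6 - 400 x^4 + 50 x^2 - 1


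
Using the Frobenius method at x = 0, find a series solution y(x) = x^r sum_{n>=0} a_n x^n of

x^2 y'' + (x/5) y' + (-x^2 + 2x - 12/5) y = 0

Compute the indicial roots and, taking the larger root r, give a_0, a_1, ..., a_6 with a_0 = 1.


Write in Frobenius form y'' + (p(x)/x) y' + (q(x)/x^2) y = 0:
  p(x) = 1/5,  q(x) = -x^2 + 2x - 12/5.
Indicial equation: r(r-1) + (1/5) r + (-12/5) = 0 -> roots r_1 = 2, r_2 = -6/5.
Take r = r_1 = 2. Let y(x) = x^r sum_{n>=0} a_n x^n with a_0 = 1.
Substitute y = x^r sum a_n x^n and match x^{r+n}. The recurrence is
  D(n) a_n + 2 a_{n-1} - 1 a_{n-2} = 0,  where D(n) = (r+n)(r+n-1) + (1/5)(r+n) + (-12/5).
  a_n = [-2 a_{n-1} + 1 a_{n-2}] / D(n).
Since the indicial polynomial factors as (r - r_1)(r - r_2), D(n) = (r_1 + n - r_1)(r_1 + n - r_2) = n(n + 16/5).
Evaluating step by step (a_0 = 1):
  n = 1: D(1) = 1(1 + 16/5) = 21/5; numerator = -2(1) = -2; a_1 = (-2)/(21/5) = -10/21
  n = 2: D(2) = 2(2 + 16/5) = 52/5; numerator = -2(-10/21) + 1(1) = 41/21; a_2 = (41/21)/(52/5) = 205/1092
  n = 3: D(3) = 3(3 + 16/5) = 93/5; numerator = -2(205/1092) + 1(-10/21) = -155/182; a_3 = (-155/182)/(93/5) = -25/546
  n = 4: D(4) = 4(4 + 16/5) = 144/5; numerator = -2(-25/546) + 1(205/1092) = 305/1092; a_4 = (305/1092)/(144/5) = 1525/157248
  n = 5: D(5) = 5(5 + 16/5) = 41; numerator = -2(1525/157248) + 1(-25/546) = -5125/78624; a_5 = (-5125/78624)/(41) = -125/78624
  n = 6: D(6) = 6(6 + 16/5) = 276/5; numerator = -2(-125/78624) + 1(1525/157248) = 75/5824; a_6 = (75/5824)/(276/5) = 125/535808

r = 2; a_0 = 1; a_1 = -10/21; a_2 = 205/1092; a_3 = -25/546; a_4 = 1525/157248; a_5 = -125/78624; a_6 = 125/535808


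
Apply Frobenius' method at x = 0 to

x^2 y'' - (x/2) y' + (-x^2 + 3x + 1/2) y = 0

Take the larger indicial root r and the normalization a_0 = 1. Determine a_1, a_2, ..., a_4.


Write in Frobenius form y'' + (p(x)/x) y' + (q(x)/x^2) y = 0:
  p(x) = -1/2,  q(x) = -x^2 + 3x + 1/2.
Indicial equation: r(r-1) + (-1/2) r + (1/2) = 0 -> roots r_1 = 1, r_2 = 1/2.
Take r = r_1 = 1. Let y(x) = x^r sum_{n>=0} a_n x^n with a_0 = 1.
Substitute y = x^r sum a_n x^n and match x^{r+n}. The recurrence is
  D(n) a_n + 3 a_{n-1} - 1 a_{n-2} = 0,  where D(n) = (r+n)(r+n-1) + (-1/2)(r+n) + (1/2).
  a_n = [-3 a_{n-1} + 1 a_{n-2}] / D(n).
Since the indicial polynomial factors as (r - r_1)(r - r_2), D(n) = (r_1 + n - r_1)(r_1 + n - r_2) = n(n + 1/2).
Evaluating step by step (a_0 = 1):
  n = 1: D(1) = 1(1 + 1/2) = 3/2; numerator = -3(1) = -3; a_1 = (-3)/(3/2) = -2
  n = 2: D(2) = 2(2 + 1/2) = 5; numerator = -3(-2) + 1(1) = 7; a_2 = (7)/(5) = 7/5
  n = 3: D(3) = 3(3 + 1/2) = 21/2; numerator = -3(7/5) + 1(-2) = -31/5; a_3 = (-31/5)/(21/2) = -62/105
  n = 4: D(4) = 4(4 + 1/2) = 18; numerator = -3(-62/105) + 1(7/5) = 111/35; a_4 = (111/35)/(18) = 37/210

r = 1; a_0 = 1; a_1 = -2; a_2 = 7/5; a_3 = -62/105; a_4 = 37/210


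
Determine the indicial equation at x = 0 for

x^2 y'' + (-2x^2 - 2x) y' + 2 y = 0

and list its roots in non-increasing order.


Divide by x^2 to reach normal form y'' + P_1(x) y' + P_2(x) y = 0 with P_1(x) = -2 - 2/x and P_2(x) = 2/x^2.
x = 0 is a singular point because the y'-coefficient -2 - 2/x has a pole at x = 0 and the y-coefficient 2/x^2 has a pole at x = 0.
It is a regular singular point because x P_1(x) = p(x) = -2x - 2 and x^2 P_2(x) = q(x) = 2 are polynomials, hence analytic at x = 0.
p(0) = -2,  q(0) = 2.
Indicial equation: r(r-1) + p(0) r + q(0) = 0, i.e. r^2 + (p(0) - 1) r + q(0) = 0, i.e. r^2 - 3 r + 2 = 0.
Discriminant: (-3)^2 - 4(2) = 1, so r = (3 ± 1)/2.
Solving: r_1 = 2, r_2 = 1.

indicial: r^2 - 3 r + 2 = 0; roots r_1 = 2, r_2 = 1


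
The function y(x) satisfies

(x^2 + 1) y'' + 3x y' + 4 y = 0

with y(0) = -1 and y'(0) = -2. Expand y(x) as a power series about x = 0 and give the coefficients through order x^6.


Ansatz: y(x) = sum_{n>=0} a_n x^n, so y'(x) = sum_{n>=1} n a_n x^(n-1) and y''(x) = sum_{n>=2} n(n-1) a_n x^(n-2).
Substitute into P(x) y'' + Q(x) y' + R(x) y = 0 with P(x) = x^2 + 1, Q(x) = 3x, R(x) = 4, and match powers of x.
Initial conditions: a_0 = -1, a_1 = -2.
Setting the coefficient of each power of x to zero and solving order by order (substituting the coefficients already found):
  x^0: 2 a_2 + 4 a_0 = 0  ->  2 a_2 = -4 a_0 = 4  ->  a_2 = 2
  x^1: 6 a_3 + 7 a_1 = 0  ->  6 a_3 = -7 a_1 = 14  ->  a_3 = 7/3
  x^2: 12 a_4 + 12 a_2 = 0  ->  12 a_4 = -12 a_2 = -24  ->  a_4 = -2
  x^3: 20 a_5 + 19 a_3 = 0  ->  20 a_5 = -19 a_3 = -133/3  ->  a_5 = -133/60
  x^4: 30 a_6 + 28 a_4 = 0  ->  30 a_6 = -28 a_4 = 56  ->  a_6 = 28/15
Truncated series: y(x) = -1 - 2 x + 2 x^2 + (7/3) x^3 - 2 x^4 - (133/60) x^5 + (28/15) x^6 + O(x^7).

a_0 = -1; a_1 = -2; a_2 = 2; a_3 = 7/3; a_4 = -2; a_5 = -133/60; a_6 = 28/15


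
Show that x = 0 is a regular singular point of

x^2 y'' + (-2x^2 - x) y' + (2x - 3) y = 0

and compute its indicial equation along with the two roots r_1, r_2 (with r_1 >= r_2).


Divide by x^2 to reach normal form y'' + P_1(x) y' + P_2(x) y = 0 with P_1(x) = -2 - 1/x and P_2(x) = 2/x - 3/x^2.
x = 0 is a singular point because the y'-coefficient -2 - 1/x has a pole at x = 0 and the y-coefficient 2/x - 3/x^2 has a pole at x = 0.
It is a regular singular point because x P_1(x) = p(x) = -2x - 1 and x^2 P_2(x) = q(x) = 2x - 3 are polynomials, hence analytic at x = 0.
p(0) = -1,  q(0) = -3.
Indicial equation: r(r-1) + p(0) r + q(0) = 0, i.e. r^2 + (p(0) - 1) r + q(0) = 0, i.e. r^2 - 2 r - 3 = 0.
Discriminant: (-2)^2 - 4(-3) = 16, so r = (2 ± 4)/2.
Solving: r_1 = 3, r_2 = -1.

indicial: r^2 - 2 r - 3 = 0; roots r_1 = 3, r_2 = -1


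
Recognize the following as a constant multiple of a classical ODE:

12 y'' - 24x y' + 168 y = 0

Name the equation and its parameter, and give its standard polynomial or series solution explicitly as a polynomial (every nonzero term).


All three coefficients share the factor 12; dividing through by 12 gives  y'' - 2x y' + 14 y = 0.
This matches the Hermite equation y'' - 2x y' + 2n y = 0 with 2n = 14, so n = 7; the polynomial solution is H_7(x).
With y = sum_k a_k x^k, matching x^k gives (k+2)(k+1) a_{k+2} = 2(k - n) a_k = 2(k - 7) a_k. The right side vanishes at k = 7, so the series with the parity of 7 terminates at degree 7.
Standard normalization: leading coefficient of H_n is 2^n, so a_7 = 2^7 = 128. Work downward with a_k = (k+1)(k+2) a_{k+2} / (2(k - n)):
  a_5 = (6)(7)(128) / (2(5 - 7)) = 5376/(-4) = -1344
  a_3 = (4)(5)(-1344) / (2(3 - 7)) = -26880/(-8) = 3360
  a_1 = (2)(3)(3360) / (2(1 - 7)) = 20160/(-12) = -1680
Hence H_7(x) = 128 x^7 - 1344 x^5 + 3360 x^3 - 1680 x.

H_7(x); series = 128 x^7 - 1344 x^5 + 3360 x^3 - 1680 x


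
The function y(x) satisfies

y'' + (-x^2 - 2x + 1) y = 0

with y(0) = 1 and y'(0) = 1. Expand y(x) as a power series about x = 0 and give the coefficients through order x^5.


Ansatz: y(x) = sum_{n>=0} a_n x^n, so y'(x) = sum_{n>=1} n a_n x^(n-1) and y''(x) = sum_{n>=2} n(n-1) a_n x^(n-2).
Substitute into P(x) y'' + Q(x) y' + R(x) y = 0 with P(x) = 1, Q(x) = 0, R(x) = -x^2 - 2x + 1, and match powers of x.
Initial conditions: a_0 = 1, a_1 = 1.
Setting the coefficient of each power of x to zero and solving order by order (substituting the coefficients already found):
  x^0: 2 a_2 + a_0 = 0  ->  2 a_2 = -a_0 = -1  ->  a_2 = -1/2
  x^1: 6 a_3 + a_1 - 2 a_0 = 0  ->  6 a_3 = -a_1 + 2 a_0 = 1  ->  a_3 = 1/6
  x^2: 12 a_4 + a_2 - 2 a_1 - a_0 = 0  ->  12 a_4 = -a_2 + 2 a_1 + a_0 = 7/2  ->  a_4 = 7/24
  x^3: 20 a_5 + a_3 - 2 a_2 - a_1 = 0  ->  20 a_5 = -a_3 + 2 a_2 + a_1 = -1/6  ->  a_5 = -1/120
Truncated series: y(x) = 1 + x - (1/2) x^2 + (1/6) x^3 + (7/24) x^4 - (1/120) x^5 + O(x^6).

a_0 = 1; a_1 = 1; a_2 = -1/2; a_3 = 1/6; a_4 = 7/24; a_5 = -1/120


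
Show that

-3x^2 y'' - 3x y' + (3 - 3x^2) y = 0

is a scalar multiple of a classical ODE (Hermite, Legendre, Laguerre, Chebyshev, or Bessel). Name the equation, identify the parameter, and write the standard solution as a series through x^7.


All three coefficients share the factor -3; dividing through by -3 gives  x^2 y'' + x y' + (x^2 - 1) y = 0.
This matches the Bessel equation x^2 y'' + x y' + (x^2 - nu^2) y = 0 with nu^2 = 1, so nu = 1; the solution bounded at x = 0 is J_1(x).
Frobenius at x = 0: indicial roots ±nu; for r = nu the recurrence k(k + 2nu) c_k = -c_{k-2} gives the standard series J_nu(x) = sum_{k>=0} (-1)^k / (k! (k+nu)!) (x/2)^(2k+nu). Evaluate the first 4 terms:
  k = 0: (-1)^0 / (0! * 1! * 2^1) x^1 = 1/(1*1*2) x^1 = (1/2) x^1
  k = 1: (-1)^1 / (1! * 2! * 2^3) x^3 = -1/(1*2*8) x^3 = (-1/16) x^3
  k = 2: (-1)^2 / (2! * 3! * 2^5) x^5 = 1/(2*6*32) x^5 = (1/384) x^5
  k = 3: (-1)^3 / (3! * 4! * 2^7) x^7 = -1/(6*24*128) x^7 = (-1/18432) x^7
Hence J_1(x) = -x^7/18432 + x^5/384 - x^3/16 + x/2 + ....

J_1(x); series = -x^7/18432 + x^5/384 - x^3/16 + x/2


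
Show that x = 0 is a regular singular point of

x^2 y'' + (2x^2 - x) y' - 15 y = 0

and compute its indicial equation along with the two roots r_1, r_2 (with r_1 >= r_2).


Divide by x^2 to reach normal form y'' + P_1(x) y' + P_2(x) y = 0 with P_1(x) = 2 - 1/x and P_2(x) = -15/x^2.
x = 0 is a singular point because the y'-coefficient 2 - 1/x has a pole at x = 0 and the y-coefficient -15/x^2 has a pole at x = 0.
It is a regular singular point because x P_1(x) = p(x) = 2x - 1 and x^2 P_2(x) = q(x) = -15 are polynomials, hence analytic at x = 0.
p(0) = -1,  q(0) = -15.
Indicial equation: r(r-1) + p(0) r + q(0) = 0, i.e. r^2 + (p(0) - 1) r + q(0) = 0, i.e. r^2 - 2 r - 15 = 0.
Discriminant: (-2)^2 - 4(-15) = 64, so r = (2 ± 8)/2.
Solving: r_1 = 5, r_2 = -3.

indicial: r^2 - 2 r - 15 = 0; roots r_1 = 5, r_2 = -3


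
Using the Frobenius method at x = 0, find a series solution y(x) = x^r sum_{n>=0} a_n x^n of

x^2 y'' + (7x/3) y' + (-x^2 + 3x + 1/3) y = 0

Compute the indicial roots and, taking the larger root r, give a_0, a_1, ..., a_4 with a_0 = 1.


Write in Frobenius form y'' + (p(x)/x) y' + (q(x)/x^2) y = 0:
  p(x) = 7/3,  q(x) = -x^2 + 3x + 1/3.
Indicial equation: r(r-1) + (7/3) r + (1/3) = 0 -> roots r_1 = -1/3, r_2 = -1.
Take r = r_1 = -1/3. Let y(x) = x^r sum_{n>=0} a_n x^n with a_0 = 1.
Substitute y = x^r sum a_n x^n and match x^{r+n}. The recurrence is
  D(n) a_n + 3 a_{n-1} - 1 a_{n-2} = 0,  where D(n) = (r+n)(r+n-1) + (7/3)(r+n) + (1/3).
  a_n = [-3 a_{n-1} + 1 a_{n-2}] / D(n).
Since the indicial polynomial factors as (r - r_1)(r - r_2), D(n) = (r_1 + n - r_1)(r_1 + n - r_2) = n(n + 2/3).
Evaluating step by step (a_0 = 1):
  n = 1: D(1) = 1(1 + 2/3) = 5/3; numerator = -3(1) = -3; a_1 = (-3)/(5/3) = -9/5
  n = 2: D(2) = 2(2 + 2/3) = 16/3; numerator = -3(-9/5) + 1(1) = 32/5; a_2 = (32/5)/(16/3) = 6/5
  n = 3: D(3) = 3(3 + 2/3) = 11; numerator = -3(6/5) + 1(-9/5) = -27/5; a_3 = (-27/5)/(11) = -27/55
  n = 4: D(4) = 4(4 + 2/3) = 56/3; numerator = -3(-27/55) + 1(6/5) = 147/55; a_4 = (147/55)/(56/3) = 63/440

r = -1/3; a_0 = 1; a_1 = -9/5; a_2 = 6/5; a_3 = -27/55; a_4 = 63/440


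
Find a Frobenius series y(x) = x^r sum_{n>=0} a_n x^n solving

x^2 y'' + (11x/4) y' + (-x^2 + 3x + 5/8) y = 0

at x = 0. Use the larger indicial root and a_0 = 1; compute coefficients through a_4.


Write in Frobenius form y'' + (p(x)/x) y' + (q(x)/x^2) y = 0:
  p(x) = 11/4,  q(x) = -x^2 + 3x + 5/8.
Indicial equation: r(r-1) + (11/4) r + (5/8) = 0 -> roots r_1 = -1/2, r_2 = -5/4.
Take r = r_1 = -1/2. Let y(x) = x^r sum_{n>=0} a_n x^n with a_0 = 1.
Substitute y = x^r sum a_n x^n and match x^{r+n}. The recurrence is
  D(n) a_n + 3 a_{n-1} - 1 a_{n-2} = 0,  where D(n) = (r+n)(r+n-1) + (11/4)(r+n) + (5/8).
  a_n = [-3 a_{n-1} + 1 a_{n-2}] / D(n).
Since the indicial polynomial factors as (r - r_1)(r - r_2), D(n) = (r_1 + n - r_1)(r_1 + n - r_2) = n(n + 3/4).
Evaluating step by step (a_0 = 1):
  n = 1: D(1) = 1(1 + 3/4) = 7/4; numerator = -3(1) = -3; a_1 = (-3)/(7/4) = -12/7
  n = 2: D(2) = 2(2 + 3/4) = 11/2; numerator = -3(-12/7) + 1(1) = 43/7; a_2 = (43/7)/(11/2) = 86/77
  n = 3: D(3) = 3(3 + 3/4) = 45/4; numerator = -3(86/77) + 1(-12/7) = -390/77; a_3 = (-390/77)/(45/4) = -104/231
  n = 4: D(4) = 4(4 + 3/4) = 19; numerator = -3(-104/231) + 1(86/77) = 190/77; a_4 = (190/77)/(19) = 10/77

r = -1/2; a_0 = 1; a_1 = -12/7; a_2 = 86/77; a_3 = -104/231; a_4 = 10/77


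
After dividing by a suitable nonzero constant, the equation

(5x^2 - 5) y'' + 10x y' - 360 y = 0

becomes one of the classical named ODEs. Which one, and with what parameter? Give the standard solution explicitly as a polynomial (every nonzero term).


All three coefficients share the factor -5; dividing through by -5 gives  (1 - x^2) y'' - 2x y' + 72 y = 0.
This matches the Legendre equation (1 - x^2) y'' - 2x y' + n(n+1) y = 0 (note the -2x y' term) with n(n+1) = 72, so n = 8; the polynomial solution is P_8(x).
With y = sum_k a_k x^k, matching x^k gives (k+2)(k+1) a_{k+2} = [k(k+1) - n(n+1)] a_k = (k - 8)(k + 9) a_k. The right side vanishes at k = 8, so the series with the parity of 8 terminates at degree 8.
Standard normalization (P_n(1) = 1): leading coefficient (2n)!/(2^n (n!)^2) = 20922789888000/(256*1625702400) = 6435/128, so a_8 = 6435/128. Work downward with a_k = (k+1)(k+2) a_{k+2} / ((k - 8)(k + 9)):
  a_6 = (7)(8)(6435/128) / ((6 - 8)(6 + 9)) = (45045/16)/(-30) = -3003/32
  a_4 = (5)(6)(-3003/32) / ((4 - 8)(4 + 9)) = (-45045/16)/(-52) = 3465/64
  a_2 = (3)(4)(3465/64) / ((2 - 8)(2 + 9)) = (10395/16)/(-66) = -315/32
  a_0 = (1)(2)(-315/32) / ((0 - 8)(0 + 9)) = (-315/16)/(-72) = 35/128
Hence P_8(x) = 6435 x^8/128 - 3003 x^6/32 + 3465 x^4/64 - 315 x^2/32 + 35/128.

P_8(x); series = 6435 x^8/128 - 3003 x^6/32 + 3465 x^4/64 - 315 x^2/32 + 35/128


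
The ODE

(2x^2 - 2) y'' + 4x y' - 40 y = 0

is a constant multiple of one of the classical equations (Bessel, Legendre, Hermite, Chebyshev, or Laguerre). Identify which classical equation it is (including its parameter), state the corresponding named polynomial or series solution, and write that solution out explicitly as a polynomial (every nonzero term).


All three coefficients share the factor -2; dividing through by -2 gives  (1 - x^2) y'' - 2x y' + 20 y = 0.
This matches the Legendre equation (1 - x^2) y'' - 2x y' + n(n+1) y = 0 (note the -2x y' term) with n(n+1) = 20, so n = 4; the polynomial solution is P_4(x).
With y = sum_k a_k x^k, matching x^k gives (k+2)(k+1) a_{k+2} = [k(k+1) - n(n+1)] a_k = (k - 4)(k + 5) a_k. The right side vanishes at k = 4, so the series with the parity of 4 terminates at degree 4.
Standard normalization (P_n(1) = 1): leading coefficient (2n)!/(2^n (n!)^2) = 40320/(16*576) = 35/8, so a_4 = 35/8. Work downward with a_k = (k+1)(k+2) a_{k+2} / ((k - 4)(k + 5)):
  a_2 = (3)(4)(35/8) / ((2 - 4)(2 + 5)) = (105/2)/(-14) = -15/4
  a_0 = (1)(2)(-15/4) / ((0 - 4)(0 + 5)) = (-15/2)/(-20) = 3/8
Hence P_4(x) = 35 x^4/8 - 15 x^2/4 + 3/8.

P_4(x); series = 35 x^4/8 - 15 x^2/4 + 3/8


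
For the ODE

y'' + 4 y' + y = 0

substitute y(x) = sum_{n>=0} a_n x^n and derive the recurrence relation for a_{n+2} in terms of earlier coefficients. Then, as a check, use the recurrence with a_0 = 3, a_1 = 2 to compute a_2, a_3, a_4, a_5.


Substitute y = sum_n a_n x^n.
y''(x) has coefficient (n+2)(n+1) a_{n+2} at x^n;
4 y'(x) has coefficient 4 (n+1) a_{n+1} at x^n;
y(x) has coefficient 1 a_n at x^n.
Matching x^n: (n+2)(n+1) a_{n+2} + 4 (n+1) a_{n+1} + 1 a_n = 0.
Thus a_{n+2} = [-4 (n+1) a_{n+1} - 1 a_n] / ((n+1)(n+2)).

Check with a_0 = 3, a_1 = 2 (apply the recurrence for n = 0, 1, 2, 3): a_0 = 3, a_1 = 2, a_2 = -11/2, a_3 = 7, a_4 = -157/24, a_5 = 293/60.

a_(n+2) = [-4 (n+1) a_(n+1) - 1 a_n] / ((n+1)(n+2)); check: a_0 = 3, a_1 = 2, a_2 = -11/2, a_3 = 7, a_4 = -157/24, a_5 = 293/60


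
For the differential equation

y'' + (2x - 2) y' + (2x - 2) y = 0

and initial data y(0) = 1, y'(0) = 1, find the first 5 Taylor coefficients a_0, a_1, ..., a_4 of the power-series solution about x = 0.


Ansatz: y(x) = sum_{n>=0} a_n x^n, so y'(x) = sum_{n>=1} n a_n x^(n-1) and y''(x) = sum_{n>=2} n(n-1) a_n x^(n-2).
Substitute into P(x) y'' + Q(x) y' + R(x) y = 0 with P(x) = 1, Q(x) = 2x - 2, R(x) = 2x - 2, and match powers of x.
Initial conditions: a_0 = 1, a_1 = 1.
Setting the coefficient of each power of x to zero and solving order by order (substituting the coefficients already found):
  x^0: 2 a_2 - 2 a_1 - 2 a_0 = 0  ->  2 a_2 = 2 a_1 + 2 a_0 = 4  ->  a_2 = 2
  x^1: 6 a_3 - 4 a_2 + 2 a_0 = 0  ->  6 a_3 = 4 a_2 - 2 a_0 = 6  ->  a_3 = 1
  x^2: 12 a_4 - 6 a_3 + 2 a_2 + 2 a_1 = 0  ->  12 a_4 = 6 a_3 - 2 a_2 - 2 a_1 = 0  ->  a_4 = 0
Truncated series: y(x) = 1 + x + 2 x^2 + x^3 + O(x^5).

a_0 = 1; a_1 = 1; a_2 = 2; a_3 = 1; a_4 = 0


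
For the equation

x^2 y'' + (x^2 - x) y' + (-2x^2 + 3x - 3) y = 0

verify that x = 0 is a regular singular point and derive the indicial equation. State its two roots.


Divide by x^2 to reach normal form y'' + P_1(x) y' + P_2(x) y = 0 with P_1(x) = 1 - 1/x and P_2(x) = -2 + 3/x - 3/x^2.
x = 0 is a singular point because the y'-coefficient 1 - 1/x has a pole at x = 0 and the y-coefficient -2 + 3/x - 3/x^2 has a pole at x = 0.
It is a regular singular point because x P_1(x) = p(x) = x - 1 and x^2 P_2(x) = q(x) = -2x^2 + 3x - 3 are polynomials, hence analytic at x = 0.
p(0) = -1,  q(0) = -3.
Indicial equation: r(r-1) + p(0) r + q(0) = 0, i.e. r^2 + (p(0) - 1) r + q(0) = 0, i.e. r^2 - 2 r - 3 = 0.
Discriminant: (-2)^2 - 4(-3) = 16, so r = (2 ± 4)/2.
Solving: r_1 = 3, r_2 = -1.

indicial: r^2 - 2 r - 3 = 0; roots r_1 = 3, r_2 = -1


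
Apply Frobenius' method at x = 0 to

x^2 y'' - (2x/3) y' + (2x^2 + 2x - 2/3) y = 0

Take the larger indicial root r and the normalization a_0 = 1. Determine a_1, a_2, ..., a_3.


Write in Frobenius form y'' + (p(x)/x) y' + (q(x)/x^2) y = 0:
  p(x) = -2/3,  q(x) = 2x^2 + 2x - 2/3.
Indicial equation: r(r-1) + (-2/3) r + (-2/3) = 0 -> roots r_1 = 2, r_2 = -1/3.
Take r = r_1 = 2. Let y(x) = x^r sum_{n>=0} a_n x^n with a_0 = 1.
Substitute y = x^r sum a_n x^n and match x^{r+n}. The recurrence is
  D(n) a_n + 2 a_{n-1} + 2 a_{n-2} = 0,  where D(n) = (r+n)(r+n-1) + (-2/3)(r+n) + (-2/3).
  a_n = [-2 a_{n-1} - 2 a_{n-2}] / D(n).
Since the indicial polynomial factors as (r - r_1)(r - r_2), D(n) = (r_1 + n - r_1)(r_1 + n - r_2) = n(n + 7/3).
Evaluating step by step (a_0 = 1):
  n = 1: D(1) = 1(1 + 7/3) = 10/3; numerator = -2(1) = -2; a_1 = (-2)/(10/3) = -3/5
  n = 2: D(2) = 2(2 + 7/3) = 26/3; numerator = -2(-3/5) - 2(1) = -4/5; a_2 = (-4/5)/(26/3) = -6/65
  n = 3: D(3) = 3(3 + 7/3) = 16; numerator = -2(-6/65) - 2(-3/5) = 18/13; a_3 = (18/13)/(16) = 9/104

r = 2; a_0 = 1; a_1 = -3/5; a_2 = -6/65; a_3 = 9/104


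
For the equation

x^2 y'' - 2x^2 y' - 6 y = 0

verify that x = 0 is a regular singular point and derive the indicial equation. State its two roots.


Divide by x^2 to reach normal form y'' + P_1(x) y' + P_2(x) y = 0 with P_1(x) = -2 and P_2(x) = -6/x^2.
x = 0 is a singular point because the y-coefficient -6/x^2 has a pole at x = 0.
It is a regular singular point because x P_1(x) = p(x) = -2x and x^2 P_2(x) = q(x) = -6 are polynomials, hence analytic at x = 0.
p(0) = 0,  q(0) = -6.
Indicial equation: r(r-1) + p(0) r + q(0) = 0, i.e. r^2 + (p(0) - 1) r + q(0) = 0, i.e. r^2 - 1 r - 6 = 0.
Discriminant: (-1)^2 - 4(-6) = 25, so r = (1 ± 5)/2.
Solving: r_1 = 3, r_2 = -2.

indicial: r^2 - 1 r - 6 = 0; roots r_1 = 3, r_2 = -2


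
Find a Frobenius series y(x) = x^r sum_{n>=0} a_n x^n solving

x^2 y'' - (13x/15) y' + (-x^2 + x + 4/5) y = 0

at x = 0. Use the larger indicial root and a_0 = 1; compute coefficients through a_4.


Write in Frobenius form y'' + (p(x)/x) y' + (q(x)/x^2) y = 0:
  p(x) = -13/15,  q(x) = -x^2 + x + 4/5.
Indicial equation: r(r-1) + (-13/15) r + (4/5) = 0 -> roots r_1 = 6/5, r_2 = 2/3.
Take r = r_1 = 6/5. Let y(x) = x^r sum_{n>=0} a_n x^n with a_0 = 1.
Substitute y = x^r sum a_n x^n and match x^{r+n}. The recurrence is
  D(n) a_n + 1 a_{n-1} - 1 a_{n-2} = 0,  where D(n) = (r+n)(r+n-1) + (-13/15)(r+n) + (4/5).
  a_n = [-1 a_{n-1} + 1 a_{n-2}] / D(n).
Since the indicial polynomial factors as (r - r_1)(r - r_2), D(n) = (r_1 + n - r_1)(r_1 + n - r_2) = n(n + 8/15).
Evaluating step by step (a_0 = 1):
  n = 1: D(1) = 1(1 + 8/15) = 23/15; numerator = -1(1) = -1; a_1 = (-1)/(23/15) = -15/23
  n = 2: D(2) = 2(2 + 8/15) = 76/15; numerator = -1(-15/23) + 1(1) = 38/23; a_2 = (38/23)/(76/15) = 15/46
  n = 3: D(3) = 3(3 + 8/15) = 53/5; numerator = -1(15/46) + 1(-15/23) = -45/46; a_3 = (-45/46)/(53/5) = -225/2438
  n = 4: D(4) = 4(4 + 8/15) = 272/15; numerator = -1(-225/2438) + 1(15/46) = 510/1219; a_4 = (510/1219)/(272/15) = 225/9752

r = 6/5; a_0 = 1; a_1 = -15/23; a_2 = 15/46; a_3 = -225/2438; a_4 = 225/9752


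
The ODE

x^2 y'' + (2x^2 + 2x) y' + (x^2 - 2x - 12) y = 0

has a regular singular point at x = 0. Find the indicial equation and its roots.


Divide by x^2 to reach normal form y'' + P_1(x) y' + P_2(x) y = 0 with P_1(x) = 2 + 2/x and P_2(x) = 1 - 2/x - 12/x^2.
x = 0 is a singular point because the y'-coefficient 2 + 2/x has a pole at x = 0 and the y-coefficient 1 - 2/x - 12/x^2 has a pole at x = 0.
It is a regular singular point because x P_1(x) = p(x) = 2x + 2 and x^2 P_2(x) = q(x) = x^2 - 2x - 12 are polynomials, hence analytic at x = 0.
p(0) = 2,  q(0) = -12.
Indicial equation: r(r-1) + p(0) r + q(0) = 0, i.e. r^2 + (p(0) - 1) r + q(0) = 0, i.e. r^2 + 1 r - 12 = 0.
Discriminant: (1)^2 - 4(-12) = 49, so r = (-1 ± 7)/2.
Solving: r_1 = 3, r_2 = -4.

indicial: r^2 + 1 r - 12 = 0; roots r_1 = 3, r_2 = -4


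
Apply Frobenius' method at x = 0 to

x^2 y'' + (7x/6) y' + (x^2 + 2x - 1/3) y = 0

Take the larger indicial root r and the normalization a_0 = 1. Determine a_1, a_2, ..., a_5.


Write in Frobenius form y'' + (p(x)/x) y' + (q(x)/x^2) y = 0:
  p(x) = 7/6,  q(x) = x^2 + 2x - 1/3.
Indicial equation: r(r-1) + (7/6) r + (-1/3) = 0 -> roots r_1 = 1/2, r_2 = -2/3.
Take r = r_1 = 1/2. Let y(x) = x^r sum_{n>=0} a_n x^n with a_0 = 1.
Substitute y = x^r sum a_n x^n and match x^{r+n}. The recurrence is
  D(n) a_n + 2 a_{n-1} + 1 a_{n-2} = 0,  where D(n) = (r+n)(r+n-1) + (7/6)(r+n) + (-1/3).
  a_n = [-2 a_{n-1} - 1 a_{n-2}] / D(n).
Since the indicial polynomial factors as (r - r_1)(r - r_2), D(n) = (r_1 + n - r_1)(r_1 + n - r_2) = n(n + 7/6).
Evaluating step by step (a_0 = 1):
  n = 1: D(1) = 1(1 + 7/6) = 13/6; numerator = -2(1) = -2; a_1 = (-2)/(13/6) = -12/13
  n = 2: D(2) = 2(2 + 7/6) = 19/3; numerator = -2(-12/13) - 1(1) = 11/13; a_2 = (11/13)/(19/3) = 33/247
  n = 3: D(3) = 3(3 + 7/6) = 25/2; numerator = -2(33/247) - 1(-12/13) = 162/247; a_3 = (162/247)/(25/2) = 324/6175
  n = 4: D(4) = 4(4 + 7/6) = 62/3; numerator = -2(324/6175) - 1(33/247) = -1473/6175; a_4 = (-1473/6175)/(62/3) = -4419/382850
  n = 5: D(5) = 5(5 + 7/6) = 185/6; numerator = -2(-4419/382850) - 1(324/6175) = -225/7657; a_5 = (-225/7657)/(185/6) = -270/283309

r = 1/2; a_0 = 1; a_1 = -12/13; a_2 = 33/247; a_3 = 324/6175; a_4 = -4419/382850; a_5 = -270/283309


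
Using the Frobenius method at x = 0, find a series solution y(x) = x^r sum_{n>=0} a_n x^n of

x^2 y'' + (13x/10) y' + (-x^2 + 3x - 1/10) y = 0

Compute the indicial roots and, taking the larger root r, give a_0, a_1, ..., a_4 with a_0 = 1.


Write in Frobenius form y'' + (p(x)/x) y' + (q(x)/x^2) y = 0:
  p(x) = 13/10,  q(x) = -x^2 + 3x - 1/10.
Indicial equation: r(r-1) + (13/10) r + (-1/10) = 0 -> roots r_1 = 1/5, r_2 = -1/2.
Take r = r_1 = 1/5. Let y(x) = x^r sum_{n>=0} a_n x^n with a_0 = 1.
Substitute y = x^r sum a_n x^n and match x^{r+n}. The recurrence is
  D(n) a_n + 3 a_{n-1} - 1 a_{n-2} = 0,  where D(n) = (r+n)(r+n-1) + (13/10)(r+n) + (-1/10).
  a_n = [-3 a_{n-1} + 1 a_{n-2}] / D(n).
Since the indicial polynomial factors as (r - r_1)(r - r_2), D(n) = (r_1 + n - r_1)(r_1 + n - r_2) = n(n + 7/10).
Evaluating step by step (a_0 = 1):
  n = 1: D(1) = 1(1 + 7/10) = 17/10; numerator = -3(1) = -3; a_1 = (-3)/(17/10) = -30/17
  n = 2: D(2) = 2(2 + 7/10) = 27/5; numerator = -3(-30/17) + 1(1) = 107/17; a_2 = (107/17)/(27/5) = 535/459
  n = 3: D(3) = 3(3 + 7/10) = 111/10; numerator = -3(535/459) + 1(-30/17) = -805/153; a_3 = (-805/153)/(111/10) = -8050/16983
  n = 4: D(4) = 4(4 + 7/10) = 94/5; numerator = -3(-8050/16983) + 1(535/459) = 2585/999; a_4 = (2585/999)/(94/5) = 275/1998

r = 1/5; a_0 = 1; a_1 = -30/17; a_2 = 535/459; a_3 = -8050/16983; a_4 = 275/1998


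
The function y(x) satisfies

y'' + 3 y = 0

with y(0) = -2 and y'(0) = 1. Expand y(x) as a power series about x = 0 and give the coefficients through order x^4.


Ansatz: y(x) = sum_{n>=0} a_n x^n, so y'(x) = sum_{n>=1} n a_n x^(n-1) and y''(x) = sum_{n>=2} n(n-1) a_n x^(n-2).
Substitute into P(x) y'' + Q(x) y' + R(x) y = 0 with P(x) = 1, Q(x) = 0, R(x) = 3, and match powers of x.
Initial conditions: a_0 = -2, a_1 = 1.
Setting the coefficient of each power of x to zero and solving order by order (substituting the coefficients already found):
  x^0: 2 a_2 + 3 a_0 = 0  ->  2 a_2 = -3 a_0 = 6  ->  a_2 = 3
  x^1: 6 a_3 + 3 a_1 = 0  ->  6 a_3 = -3 a_1 = -3  ->  a_3 = -1/2
  x^2: 12 a_4 + 3 a_2 = 0  ->  12 a_4 = -3 a_2 = -9  ->  a_4 = -3/4
Truncated series: y(x) = -2 + x + 3 x^2 - (1/2) x^3 - (3/4) x^4 + O(x^5).

a_0 = -2; a_1 = 1; a_2 = 3; a_3 = -1/2; a_4 = -3/4


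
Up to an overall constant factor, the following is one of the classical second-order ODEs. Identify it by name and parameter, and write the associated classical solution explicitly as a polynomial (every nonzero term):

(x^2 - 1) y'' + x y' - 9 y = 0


All three coefficients share the factor -1; dividing through by -1 gives  (1 - x^2) y'' - x y' + 9 y = 0.
This matches the Chebyshev equation (1 - x^2) y'' - x y' + n^2 y = 0 (note the -x y' term, not -2x y') with n^2 = 9, so n = 3; the polynomial solution is T_3(x).
With y = sum_k a_k x^k, matching x^k gives (k+2)(k+1) a_{k+2} = (k^2 - n^2) a_k = (k - 3)(k + 3) a_k. The right side vanishes at k = 3, so the series with the parity of 3 terminates at degree 3.
Standard normalization: leading coefficient of T_n is 2^(n-1), so a_3 = 2^2 = 4. Work downward with a_k = (k+1)(k+2) a_{k+2} / ((k - 3)(k + 3)):
  a_1 = (2)(3)(4) / ((1 - 3)(1 + 3)) = 24/(-8) = -3
Hence T_3(x) = 4 x^3 - 3 x.

T_3(x); series = 4 x^3 - 3 x


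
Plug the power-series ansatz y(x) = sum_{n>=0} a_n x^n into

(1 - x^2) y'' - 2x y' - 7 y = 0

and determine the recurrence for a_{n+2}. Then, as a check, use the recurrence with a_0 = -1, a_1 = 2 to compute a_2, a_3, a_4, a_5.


Substitute y = sum_n a_n x^n.
(1 - 1 x^2) y'' contributes (n+2)(n+1) a_{n+2} - n(n-1) a_n at x^n.
-2 x y'(x) contributes -2 n a_n at x^n.
-7 y(x) contributes -7 a_n at x^n.
Matching x^n: (n+2)(n+1) a_{n+2} + (-n(n-1) - 2 n - 7) a_n = 0.
Thus a_{n+2} = (n(n-1) + 2 n + 7) / ((n+1)(n+2)) * a_n.

Check with a_0 = -1, a_1 = 2 (apply the recurrence for n = 0, 1, 2, 3): a_0 = -1, a_1 = 2, a_2 = -7/2, a_3 = 3, a_4 = -91/24, a_5 = 57/20.

a_(n+2) = (n(n-1) + 2 n + 7) / ((n+1)(n+2)) * a_n; check: a_0 = -1, a_1 = 2, a_2 = -7/2, a_3 = 3, a_4 = -91/24, a_5 = 57/20


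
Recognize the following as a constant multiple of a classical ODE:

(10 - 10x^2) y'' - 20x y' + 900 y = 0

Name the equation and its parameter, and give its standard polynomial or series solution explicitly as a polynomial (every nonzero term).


All three coefficients share the factor 10; dividing through by 10 gives  (1 - x^2) y'' - 2x y' + 90 y = 0.
This matches the Legendre equation (1 - x^2) y'' - 2x y' + n(n+1) y = 0 (note the -2x y' term) with n(n+1) = 90, so n = 9; the polynomial solution is P_9(x).
With y = sum_k a_k x^k, matching x^k gives (k+2)(k+1) a_{k+2} = [k(k+1) - n(n+1)] a_k = (k - 9)(k + 10) a_k. The right side vanishes at k = 9, so the series with the parity of 9 terminates at degree 9.
Standard normalization (P_n(1) = 1): leading coefficient (2n)!/(2^n (n!)^2) = 6402373705728000/(512*131681894400) = 12155/128, so a_9 = 12155/128. Work downward with a_k = (k+1)(k+2) a_{k+2} / ((k - 9)(k + 10)):
  a_7 = (8)(9)(12155/128) / ((7 - 9)(7 + 10)) = (109395/16)/(-34) = -6435/32
  a_5 = (6)(7)(-6435/32) / ((5 - 9)(5 + 10)) = (-135135/16)/(-60) = 9009/64
  a_3 = (4)(5)(9009/64) / ((3 - 9)(3 + 10)) = (45045/16)/(-78) = -1155/32
  a_1 = (2)(3)(-1155/32) / ((1 - 9)(1 + 10)) = (-3465/16)/(-88) = 315/128
Hence P_9(x) = 12155 x^9/128 - 6435 x^7/32 + 9009 x^5/64 - 1155 x^3/32 + 315 x/128.

P_9(x); series = 12155 x^9/128 - 6435 x^7/32 + 9009 x^5/64 - 1155 x^3/32 + 315 x/128


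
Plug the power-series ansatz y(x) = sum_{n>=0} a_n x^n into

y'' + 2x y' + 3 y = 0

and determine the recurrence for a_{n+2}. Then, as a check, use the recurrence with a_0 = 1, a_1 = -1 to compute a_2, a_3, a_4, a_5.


Substitute y = sum_n a_n x^n.
y''(x) has coefficient (n+2)(n+1) a_{n+2} at x^n;
2 x y'(x) has coefficient 2 n a_n at x^n (shift);
3 y(x) has coefficient 3 a_n at x^n.
Matching x^n: (n+2)(n+1) a_{n+2} + (2n + 3) a_n = 0.
Thus a_{n+2} = (-2n - 3) / ((n+1)(n+2)) * a_n.

Check with a_0 = 1, a_1 = -1 (apply the recurrence for n = 0, 1, 2, 3): a_0 = 1, a_1 = -1, a_2 = -3/2, a_3 = 5/6, a_4 = 7/8, a_5 = -3/8.

a_(n+2) = (-2n - 3) / ((n+1)(n+2)) * a_n; check: a_0 = 1, a_1 = -1, a_2 = -3/2, a_3 = 5/6, a_4 = 7/8, a_5 = -3/8


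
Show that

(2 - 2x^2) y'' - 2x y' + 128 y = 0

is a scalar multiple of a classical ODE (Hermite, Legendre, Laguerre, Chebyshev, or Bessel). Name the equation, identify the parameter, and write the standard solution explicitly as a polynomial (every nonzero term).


All three coefficients share the factor 2; dividing through by 2 gives  (1 - x^2) y'' - x y' + 64 y = 0.
This matches the Chebyshev equation (1 - x^2) y'' - x y' + n^2 y = 0 (note the -x y' term, not -2x y') with n^2 = 64, so n = 8; the polynomial solution is T_8(x).
With y = sum_k a_k x^k, matching x^k gives (k+2)(k+1) a_{k+2} = (k^2 - n^2) a_k = (k - 8)(k + 8) a_k. The right side vanishes at k = 8, so the series with the parity of 8 terminates at degree 8.
Standard normalization: leading coefficient of T_n is 2^(n-1), so a_8 = 2^7 = 128. Work downward with a_k = (k+1)(k+2) a_{k+2} / ((k - 8)(k + 8)):
  a_6 = (7)(8)(128) / ((6 - 8)(6 + 8)) = 7168/(-28) = -256
  a_4 = (5)(6)(-256) / ((4 - 8)(4 + 8)) = -7680/(-48) = 160
  a_2 = (3)(4)(160) / ((2 - 8)(2 + 8)) = 1920/(-60) = -32
  a_0 = (1)(2)(-32) / ((0 - 8)(0 + 8)) = -64/(-64) = 1
Hence T_8(x) = 128 x^8 - 256 x^6 + 160 x^4 - 32 x^2 + 1.

T_8(x); series = 128 x^8 - 256 x^6 + 160 x^4 - 32 x^2 + 1


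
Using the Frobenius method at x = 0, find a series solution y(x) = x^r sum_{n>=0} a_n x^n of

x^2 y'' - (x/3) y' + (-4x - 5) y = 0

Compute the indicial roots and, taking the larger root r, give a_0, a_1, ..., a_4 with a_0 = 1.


Write in Frobenius form y'' + (p(x)/x) y' + (q(x)/x^2) y = 0:
  p(x) = -1/3,  q(x) = -4x - 5.
Indicial equation: r(r-1) + (-1/3) r + (-5) = 0 -> roots r_1 = 3, r_2 = -5/3.
Take r = r_1 = 3. Let y(x) = x^r sum_{n>=0} a_n x^n with a_0 = 1.
Substitute y = x^r sum a_n x^n and match x^{r+n}. The recurrence is
  D(n) a_n - 4 a_{n-1} = 0,  where D(n) = (r+n)(r+n-1) + (-1/3)(r+n) + (-5).
  a_n = 4 / D(n) * a_{n-1}.
Since the indicial polynomial factors as (r - r_1)(r - r_2), D(n) = (r_1 + n - r_1)(r_1 + n - r_2) = n(n + 14/3).
Evaluating step by step (a_0 = 1):
  n = 1: D(1) = 1(1 + 14/3) = 17/3; numerator = 4(1) = 4; a_1 = (4)/(17/3) = 12/17
  n = 2: D(2) = 2(2 + 14/3) = 40/3; numerator = 4(12/17) = 48/17; a_2 = (48/17)/(40/3) = 18/85
  n = 3: D(3) = 3(3 + 14/3) = 23; numerator = 4(18/85) = 72/85; a_3 = (72/85)/(23) = 72/1955
  n = 4: D(4) = 4(4 + 14/3) = 104/3; numerator = 4(72/1955) = 288/1955; a_4 = (288/1955)/(104/3) = 108/25415

r = 3; a_0 = 1; a_1 = 12/17; a_2 = 18/85; a_3 = 72/1955; a_4 = 108/25415


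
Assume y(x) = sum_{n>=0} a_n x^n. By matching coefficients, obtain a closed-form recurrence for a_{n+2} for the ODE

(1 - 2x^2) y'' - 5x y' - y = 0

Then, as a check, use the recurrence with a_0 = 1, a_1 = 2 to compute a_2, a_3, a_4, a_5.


Substitute y = sum_n a_n x^n.
(1 - 2 x^2) y'' contributes (n+2)(n+1) a_{n+2} - 2 n(n-1) a_n at x^n.
-5 x y'(x) contributes -5 n a_n at x^n.
-y(x) contributes -1 a_n at x^n.
Matching x^n: (n+2)(n+1) a_{n+2} + (-2 n(n-1) - 5 n - 1) a_n = 0.
Thus a_{n+2} = (2 n(n-1) + 5 n + 1) / ((n+1)(n+2)) * a_n.

Check with a_0 = 1, a_1 = 2 (apply the recurrence for n = 0, 1, 2, 3): a_0 = 1, a_1 = 2, a_2 = 1/2, a_3 = 2, a_4 = 5/8, a_5 = 14/5.

a_(n+2) = (2 n(n-1) + 5 n + 1) / ((n+1)(n+2)) * a_n; check: a_0 = 1, a_1 = 2, a_2 = 1/2, a_3 = 2, a_4 = 5/8, a_5 = 14/5


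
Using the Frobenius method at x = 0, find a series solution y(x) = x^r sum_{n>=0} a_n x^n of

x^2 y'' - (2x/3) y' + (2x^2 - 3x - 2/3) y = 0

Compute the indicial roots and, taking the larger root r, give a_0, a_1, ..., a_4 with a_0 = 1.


Write in Frobenius form y'' + (p(x)/x) y' + (q(x)/x^2) y = 0:
  p(x) = -2/3,  q(x) = 2x^2 - 3x - 2/3.
Indicial equation: r(r-1) + (-2/3) r + (-2/3) = 0 -> roots r_1 = 2, r_2 = -1/3.
Take r = r_1 = 2. Let y(x) = x^r sum_{n>=0} a_n x^n with a_0 = 1.
Substitute y = x^r sum a_n x^n and match x^{r+n}. The recurrence is
  D(n) a_n - 3 a_{n-1} + 2 a_{n-2} = 0,  where D(n) = (r+n)(r+n-1) + (-2/3)(r+n) + (-2/3).
  a_n = [3 a_{n-1} - 2 a_{n-2}] / D(n).
Since the indicial polynomial factors as (r - r_1)(r - r_2), D(n) = (r_1 + n - r_1)(r_1 + n - r_2) = n(n + 7/3).
Evaluating step by step (a_0 = 1):
  n = 1: D(1) = 1(1 + 7/3) = 10/3; numerator = 3(1) = 3; a_1 = (3)/(10/3) = 9/10
  n = 2: D(2) = 2(2 + 7/3) = 26/3; numerator = 3(9/10) - 2(1) = 7/10; a_2 = (7/10)/(26/3) = 21/260
  n = 3: D(3) = 3(3 + 7/3) = 16; numerator = 3(21/260) - 2(9/10) = -81/52; a_3 = (-81/52)/(16) = -81/832
  n = 4: D(4) = 4(4 + 7/3) = 76/3; numerator = 3(-81/832) - 2(21/260) = -1887/4160; a_4 = (-1887/4160)/(76/3) = -5661/316160

r = 2; a_0 = 1; a_1 = 9/10; a_2 = 21/260; a_3 = -81/832; a_4 = -5661/316160
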